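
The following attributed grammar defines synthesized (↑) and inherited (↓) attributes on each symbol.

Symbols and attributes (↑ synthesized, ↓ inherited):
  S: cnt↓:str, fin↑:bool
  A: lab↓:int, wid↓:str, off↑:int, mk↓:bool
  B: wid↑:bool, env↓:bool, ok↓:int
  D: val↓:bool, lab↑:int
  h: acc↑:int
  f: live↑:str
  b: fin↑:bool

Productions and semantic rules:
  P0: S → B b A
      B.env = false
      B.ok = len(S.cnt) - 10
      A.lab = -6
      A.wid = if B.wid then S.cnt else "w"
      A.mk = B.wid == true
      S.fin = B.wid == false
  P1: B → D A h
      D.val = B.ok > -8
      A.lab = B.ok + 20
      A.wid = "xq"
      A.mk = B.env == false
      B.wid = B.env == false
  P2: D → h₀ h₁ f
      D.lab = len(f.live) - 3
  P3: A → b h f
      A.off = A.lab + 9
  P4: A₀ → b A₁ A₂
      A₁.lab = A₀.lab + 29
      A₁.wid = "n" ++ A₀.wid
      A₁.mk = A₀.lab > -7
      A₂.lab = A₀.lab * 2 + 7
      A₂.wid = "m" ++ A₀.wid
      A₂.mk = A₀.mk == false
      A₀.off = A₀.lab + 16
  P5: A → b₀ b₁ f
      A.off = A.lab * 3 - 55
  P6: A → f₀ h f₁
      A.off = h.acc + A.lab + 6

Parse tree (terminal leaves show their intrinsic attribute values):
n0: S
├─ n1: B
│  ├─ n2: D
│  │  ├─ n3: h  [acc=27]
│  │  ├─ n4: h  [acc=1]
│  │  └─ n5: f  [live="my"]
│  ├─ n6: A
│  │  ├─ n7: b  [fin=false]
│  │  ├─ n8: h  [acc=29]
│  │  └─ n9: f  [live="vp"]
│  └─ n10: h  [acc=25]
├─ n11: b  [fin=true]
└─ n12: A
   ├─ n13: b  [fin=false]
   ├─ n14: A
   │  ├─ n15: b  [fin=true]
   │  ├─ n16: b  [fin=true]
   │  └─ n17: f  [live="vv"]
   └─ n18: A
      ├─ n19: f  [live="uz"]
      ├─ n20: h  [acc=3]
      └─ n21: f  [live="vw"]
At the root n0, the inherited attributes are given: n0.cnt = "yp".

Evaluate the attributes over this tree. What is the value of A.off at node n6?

1. n0.cnt = "yp"  [given at root]
2. n1.env = false  [false]
3. n1.ok = -8  [len(S.cnt) - 10]
4. n2.val = false  [B.ok > -8]
5. n3.acc = 27  [terminal]
6. n4.acc = 1  [terminal]
7. n5.live = "my"  [terminal]
8. n2.lab = -1  [len(f.live) - 3]
9. n6.lab = 12  [B.ok + 20]
10. n6.wid = "xq"  ["xq"]
11. n6.mk = true  [B.env == false]
12. n7.fin = false  [terminal]
13. n8.acc = 29  [terminal]
14. n9.live = "vp"  [terminal]
15. n6.off = 21  [A.lab + 9]
16. n10.acc = 25  [terminal]
17. n1.wid = true  [B.env == false]
18. n11.fin = true  [terminal]
19. n12.lab = -6  [-6]
20. n12.wid = "yp"  [if B.wid then S.cnt else "w"]
21. n12.mk = true  [B.wid == true]
22. n13.fin = false  [terminal]
23. n14.lab = 23  [A₀.lab + 29]
24. n14.wid = "nyp"  ["n" ++ A₀.wid]
25. n14.mk = true  [A₀.lab > -7]
26. n15.fin = true  [terminal]
27. n16.fin = true  [terminal]
28. n17.live = "vv"  [terminal]
29. n14.off = 14  [A.lab * 3 - 55]
30. n18.lab = -5  [A₀.lab * 2 + 7]
31. n18.wid = "myp"  ["m" ++ A₀.wid]
32. n18.mk = false  [A₀.mk == false]
33. n19.live = "uz"  [terminal]
34. n20.acc = 3  [terminal]
35. n21.live = "vw"  [terminal]
36. n18.off = 4  [h.acc + A.lab + 6]
37. n12.off = 10  [A₀.lab + 16]
38. n0.fin = false  [B.wid == false]

21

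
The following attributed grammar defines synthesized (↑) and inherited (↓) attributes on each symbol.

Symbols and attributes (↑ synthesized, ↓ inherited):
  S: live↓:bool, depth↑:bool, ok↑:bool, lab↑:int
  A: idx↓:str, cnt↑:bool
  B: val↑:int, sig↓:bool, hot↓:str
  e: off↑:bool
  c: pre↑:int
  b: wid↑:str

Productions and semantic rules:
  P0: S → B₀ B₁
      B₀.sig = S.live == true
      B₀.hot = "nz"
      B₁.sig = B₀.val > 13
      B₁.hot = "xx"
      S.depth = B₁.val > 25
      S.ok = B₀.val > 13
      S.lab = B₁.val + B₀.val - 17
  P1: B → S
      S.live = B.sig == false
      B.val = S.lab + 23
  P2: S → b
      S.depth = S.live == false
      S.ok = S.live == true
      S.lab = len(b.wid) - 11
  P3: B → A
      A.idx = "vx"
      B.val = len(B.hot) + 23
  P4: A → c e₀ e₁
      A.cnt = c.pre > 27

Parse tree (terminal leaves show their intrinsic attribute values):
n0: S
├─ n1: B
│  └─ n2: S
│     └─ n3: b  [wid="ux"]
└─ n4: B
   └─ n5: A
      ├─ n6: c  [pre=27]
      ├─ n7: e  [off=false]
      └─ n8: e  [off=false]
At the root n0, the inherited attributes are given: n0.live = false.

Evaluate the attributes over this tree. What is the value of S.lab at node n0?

1. n0.live = false  [given at root]
2. n1.sig = false  [S.live == true]
3. n1.hot = "nz"  ["nz"]
4. n2.live = true  [B.sig == false]
5. n3.wid = "ux"  [terminal]
6. n2.depth = false  [S.live == false]
7. n2.ok = true  [S.live == true]
8. n2.lab = -9  [len(b.wid) - 11]
9. n1.val = 14  [S.lab + 23]
10. n4.sig = true  [B₀.val > 13]
11. n4.hot = "xx"  ["xx"]
12. n5.idx = "vx"  ["vx"]
13. n6.pre = 27  [terminal]
14. n7.off = false  [terminal]
15. n8.off = false  [terminal]
16. n5.cnt = false  [c.pre > 27]
17. n4.val = 25  [len(B.hot) + 23]
18. n0.depth = false  [B₁.val > 25]
19. n0.ok = true  [B₀.val > 13]
20. n0.lab = 22  [B₁.val + B₀.val - 17]

22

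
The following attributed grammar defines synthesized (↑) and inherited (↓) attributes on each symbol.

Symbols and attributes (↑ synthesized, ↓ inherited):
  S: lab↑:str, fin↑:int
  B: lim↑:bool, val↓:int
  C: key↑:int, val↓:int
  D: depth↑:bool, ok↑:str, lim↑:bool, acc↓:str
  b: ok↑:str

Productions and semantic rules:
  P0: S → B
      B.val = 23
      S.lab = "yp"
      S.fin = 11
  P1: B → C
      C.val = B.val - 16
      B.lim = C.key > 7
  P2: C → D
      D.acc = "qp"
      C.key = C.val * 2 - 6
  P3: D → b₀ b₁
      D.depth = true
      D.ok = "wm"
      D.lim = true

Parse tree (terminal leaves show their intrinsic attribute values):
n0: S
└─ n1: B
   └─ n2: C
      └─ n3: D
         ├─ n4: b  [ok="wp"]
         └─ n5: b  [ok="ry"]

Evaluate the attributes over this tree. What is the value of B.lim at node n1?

1. n1.val = 23  [23]
2. n2.val = 7  [B.val - 16]
3. n3.acc = "qp"  ["qp"]
4. n4.ok = "wp"  [terminal]
5. n5.ok = "ry"  [terminal]
6. n3.depth = true  [true]
7. n3.ok = "wm"  ["wm"]
8. n3.lim = true  [true]
9. n2.key = 8  [C.val * 2 - 6]
10. n1.lim = true  [C.key > 7]
11. n0.lab = "yp"  ["yp"]
12. n0.fin = 11  [11]

true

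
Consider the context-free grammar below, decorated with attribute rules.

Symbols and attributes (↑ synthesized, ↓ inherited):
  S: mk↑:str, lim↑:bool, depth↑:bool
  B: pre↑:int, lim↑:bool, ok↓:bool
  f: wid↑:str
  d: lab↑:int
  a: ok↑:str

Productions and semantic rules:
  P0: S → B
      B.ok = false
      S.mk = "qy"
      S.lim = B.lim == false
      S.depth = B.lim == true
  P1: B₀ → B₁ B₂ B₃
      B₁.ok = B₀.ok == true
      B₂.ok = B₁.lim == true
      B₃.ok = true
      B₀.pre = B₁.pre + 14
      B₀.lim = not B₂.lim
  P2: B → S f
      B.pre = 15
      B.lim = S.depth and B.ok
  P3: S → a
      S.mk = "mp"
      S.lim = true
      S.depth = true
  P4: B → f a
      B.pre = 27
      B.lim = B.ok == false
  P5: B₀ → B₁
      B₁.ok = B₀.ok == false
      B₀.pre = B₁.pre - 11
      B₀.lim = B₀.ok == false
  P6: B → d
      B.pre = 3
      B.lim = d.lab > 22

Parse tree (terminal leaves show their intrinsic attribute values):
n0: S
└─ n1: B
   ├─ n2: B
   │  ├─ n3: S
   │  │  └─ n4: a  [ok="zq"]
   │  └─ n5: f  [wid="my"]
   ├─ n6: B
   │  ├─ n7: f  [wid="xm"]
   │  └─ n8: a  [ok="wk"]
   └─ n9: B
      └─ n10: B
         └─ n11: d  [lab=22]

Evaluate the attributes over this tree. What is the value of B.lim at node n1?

false

1. n1.ok = false  [false]
2. n2.ok = false  [B₀.ok == true]
3. n4.ok = "zq"  [terminal]
4. n3.mk = "mp"  ["mp"]
5. n3.lim = true  [true]
6. n3.depth = true  [true]
7. n5.wid = "my"  [terminal]
8. n2.pre = 15  [15]
9. n2.lim = false  [S.depth and B.ok]
10. n6.ok = false  [B₁.lim == true]
11. n7.wid = "xm"  [terminal]
12. n8.ok = "wk"  [terminal]
13. n6.pre = 27  [27]
14. n6.lim = true  [B.ok == false]
15. n9.ok = true  [true]
16. n10.ok = false  [B₀.ok == false]
17. n11.lab = 22  [terminal]
18. n10.pre = 3  [3]
19. n10.lim = false  [d.lab > 22]
20. n9.pre = -8  [B₁.pre - 11]
21. n9.lim = false  [B₀.ok == false]
22. n1.pre = 29  [B₁.pre + 14]
23. n1.lim = false  [not B₂.lim]
24. n0.mk = "qy"  ["qy"]
25. n0.lim = true  [B.lim == false]
26. n0.depth = false  [B.lim == true]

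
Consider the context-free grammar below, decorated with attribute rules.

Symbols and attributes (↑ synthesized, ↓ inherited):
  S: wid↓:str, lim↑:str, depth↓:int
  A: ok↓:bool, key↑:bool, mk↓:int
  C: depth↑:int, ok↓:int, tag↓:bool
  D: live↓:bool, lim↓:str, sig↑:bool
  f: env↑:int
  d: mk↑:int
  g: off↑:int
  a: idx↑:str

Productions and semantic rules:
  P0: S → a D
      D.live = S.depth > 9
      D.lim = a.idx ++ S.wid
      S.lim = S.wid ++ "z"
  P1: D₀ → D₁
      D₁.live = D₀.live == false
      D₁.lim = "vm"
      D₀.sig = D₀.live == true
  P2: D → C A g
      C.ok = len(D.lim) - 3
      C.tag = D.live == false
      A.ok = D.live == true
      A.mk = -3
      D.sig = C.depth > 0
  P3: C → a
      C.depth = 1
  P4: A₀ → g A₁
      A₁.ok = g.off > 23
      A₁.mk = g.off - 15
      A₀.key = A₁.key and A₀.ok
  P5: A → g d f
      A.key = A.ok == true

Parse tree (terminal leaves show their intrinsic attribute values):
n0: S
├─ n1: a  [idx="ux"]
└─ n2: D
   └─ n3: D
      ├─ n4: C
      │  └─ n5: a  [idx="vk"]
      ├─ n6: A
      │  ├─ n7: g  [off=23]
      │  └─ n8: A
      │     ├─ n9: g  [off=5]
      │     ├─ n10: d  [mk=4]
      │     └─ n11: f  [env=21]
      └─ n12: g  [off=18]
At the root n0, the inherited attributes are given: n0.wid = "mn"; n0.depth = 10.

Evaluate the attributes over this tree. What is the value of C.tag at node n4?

1. n0.wid = "mn"  [given at root]
2. n0.depth = 10  [given at root]
3. n1.idx = "ux"  [terminal]
4. n2.live = true  [S.depth > 9]
5. n2.lim = "uxmn"  [a.idx ++ S.wid]
6. n3.live = false  [D₀.live == false]
7. n3.lim = "vm"  ["vm"]
8. n4.ok = -1  [len(D.lim) - 3]
9. n4.tag = true  [D.live == false]
10. n5.idx = "vk"  [terminal]
11. n4.depth = 1  [1]
12. n6.ok = false  [D.live == true]
13. n6.mk = -3  [-3]
14. n7.off = 23  [terminal]
15. n8.ok = false  [g.off > 23]
16. n8.mk = 8  [g.off - 15]
17. n9.off = 5  [terminal]
18. n10.mk = 4  [terminal]
19. n11.env = 21  [terminal]
20. n8.key = false  [A.ok == true]
21. n6.key = false  [A₁.key and A₀.ok]
22. n12.off = 18  [terminal]
23. n3.sig = true  [C.depth > 0]
24. n2.sig = true  [D₀.live == true]
25. n0.lim = "mnz"  [S.wid ++ "z"]

true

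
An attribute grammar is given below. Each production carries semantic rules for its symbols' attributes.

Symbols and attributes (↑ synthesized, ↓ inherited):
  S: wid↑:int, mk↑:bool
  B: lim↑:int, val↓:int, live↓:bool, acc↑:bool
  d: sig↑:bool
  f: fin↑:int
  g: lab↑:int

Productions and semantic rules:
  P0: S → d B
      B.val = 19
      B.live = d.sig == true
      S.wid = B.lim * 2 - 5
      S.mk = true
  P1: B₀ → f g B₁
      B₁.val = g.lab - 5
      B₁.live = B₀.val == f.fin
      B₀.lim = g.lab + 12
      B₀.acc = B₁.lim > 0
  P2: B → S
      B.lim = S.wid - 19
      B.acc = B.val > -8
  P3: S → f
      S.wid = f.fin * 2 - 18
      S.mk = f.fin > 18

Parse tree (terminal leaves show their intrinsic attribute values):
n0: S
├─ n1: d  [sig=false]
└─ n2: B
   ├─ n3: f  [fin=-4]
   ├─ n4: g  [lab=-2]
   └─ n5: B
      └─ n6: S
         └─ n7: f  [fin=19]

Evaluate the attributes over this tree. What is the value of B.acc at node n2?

1. n1.sig = false  [terminal]
2. n2.val = 19  [19]
3. n2.live = false  [d.sig == true]
4. n3.fin = -4  [terminal]
5. n4.lab = -2  [terminal]
6. n5.val = -7  [g.lab - 5]
7. n5.live = false  [B₀.val == f.fin]
8. n7.fin = 19  [terminal]
9. n6.wid = 20  [f.fin * 2 - 18]
10. n6.mk = true  [f.fin > 18]
11. n5.lim = 1  [S.wid - 19]
12. n5.acc = true  [B.val > -8]
13. n2.lim = 10  [g.lab + 12]
14. n2.acc = true  [B₁.lim > 0]
15. n0.wid = 15  [B.lim * 2 - 5]
16. n0.mk = true  [true]

true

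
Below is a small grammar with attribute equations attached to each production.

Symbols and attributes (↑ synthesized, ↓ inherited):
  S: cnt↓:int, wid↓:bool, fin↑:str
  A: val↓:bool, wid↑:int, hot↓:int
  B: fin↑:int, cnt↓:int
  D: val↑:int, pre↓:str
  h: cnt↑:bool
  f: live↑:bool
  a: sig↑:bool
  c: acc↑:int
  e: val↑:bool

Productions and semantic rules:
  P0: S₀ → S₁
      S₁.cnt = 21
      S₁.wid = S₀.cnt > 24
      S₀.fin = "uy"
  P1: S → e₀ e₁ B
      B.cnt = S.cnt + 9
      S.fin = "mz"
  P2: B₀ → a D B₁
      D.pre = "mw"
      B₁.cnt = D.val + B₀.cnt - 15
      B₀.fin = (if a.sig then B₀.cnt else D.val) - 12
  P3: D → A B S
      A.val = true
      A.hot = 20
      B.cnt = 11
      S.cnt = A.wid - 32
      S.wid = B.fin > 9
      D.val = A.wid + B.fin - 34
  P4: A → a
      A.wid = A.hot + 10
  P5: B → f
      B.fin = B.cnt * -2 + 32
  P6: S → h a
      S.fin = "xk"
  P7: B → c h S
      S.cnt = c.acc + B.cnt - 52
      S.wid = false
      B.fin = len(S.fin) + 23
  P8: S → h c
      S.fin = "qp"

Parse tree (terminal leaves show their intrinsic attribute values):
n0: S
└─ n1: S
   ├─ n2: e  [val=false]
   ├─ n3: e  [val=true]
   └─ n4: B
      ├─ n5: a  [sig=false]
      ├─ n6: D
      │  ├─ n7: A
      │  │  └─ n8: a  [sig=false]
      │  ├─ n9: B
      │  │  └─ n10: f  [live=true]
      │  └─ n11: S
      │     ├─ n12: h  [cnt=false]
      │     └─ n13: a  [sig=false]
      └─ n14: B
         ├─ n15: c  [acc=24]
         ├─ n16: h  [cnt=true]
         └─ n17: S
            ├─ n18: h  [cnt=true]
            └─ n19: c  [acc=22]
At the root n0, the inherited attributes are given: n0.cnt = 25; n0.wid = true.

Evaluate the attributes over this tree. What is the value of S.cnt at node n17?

1. n0.cnt = 25  [given at root]
2. n0.wid = true  [given at root]
3. n1.cnt = 21  [21]
4. n1.wid = true  [S₀.cnt > 24]
5. n2.val = false  [terminal]
6. n3.val = true  [terminal]
7. n4.cnt = 30  [S.cnt + 9]
8. n5.sig = false  [terminal]
9. n6.pre = "mw"  ["mw"]
10. n7.val = true  [true]
11. n7.hot = 20  [20]
12. n8.sig = false  [terminal]
13. n7.wid = 30  [A.hot + 10]
14. n9.cnt = 11  [11]
15. n10.live = true  [terminal]
16. n9.fin = 10  [B.cnt * -2 + 32]
17. n11.cnt = -2  [A.wid - 32]
18. n11.wid = true  [B.fin > 9]
19. n12.cnt = false  [terminal]
20. n13.sig = false  [terminal]
21. n11.fin = "xk"  ["xk"]
22. n6.val = 6  [A.wid + B.fin - 34]
23. n14.cnt = 21  [D.val + B₀.cnt - 15]
24. n15.acc = 24  [terminal]
25. n16.cnt = true  [terminal]
26. n17.cnt = -7  [c.acc + B.cnt - 52]
27. n17.wid = false  [false]
28. n18.cnt = true  [terminal]
29. n19.acc = 22  [terminal]
30. n17.fin = "qp"  ["qp"]
31. n14.fin = 25  [len(S.fin) + 23]
32. n4.fin = -6  [(if a.sig then B₀.cnt else D.val) - 12]
33. n1.fin = "mz"  ["mz"]
34. n0.fin = "uy"  ["uy"]

-7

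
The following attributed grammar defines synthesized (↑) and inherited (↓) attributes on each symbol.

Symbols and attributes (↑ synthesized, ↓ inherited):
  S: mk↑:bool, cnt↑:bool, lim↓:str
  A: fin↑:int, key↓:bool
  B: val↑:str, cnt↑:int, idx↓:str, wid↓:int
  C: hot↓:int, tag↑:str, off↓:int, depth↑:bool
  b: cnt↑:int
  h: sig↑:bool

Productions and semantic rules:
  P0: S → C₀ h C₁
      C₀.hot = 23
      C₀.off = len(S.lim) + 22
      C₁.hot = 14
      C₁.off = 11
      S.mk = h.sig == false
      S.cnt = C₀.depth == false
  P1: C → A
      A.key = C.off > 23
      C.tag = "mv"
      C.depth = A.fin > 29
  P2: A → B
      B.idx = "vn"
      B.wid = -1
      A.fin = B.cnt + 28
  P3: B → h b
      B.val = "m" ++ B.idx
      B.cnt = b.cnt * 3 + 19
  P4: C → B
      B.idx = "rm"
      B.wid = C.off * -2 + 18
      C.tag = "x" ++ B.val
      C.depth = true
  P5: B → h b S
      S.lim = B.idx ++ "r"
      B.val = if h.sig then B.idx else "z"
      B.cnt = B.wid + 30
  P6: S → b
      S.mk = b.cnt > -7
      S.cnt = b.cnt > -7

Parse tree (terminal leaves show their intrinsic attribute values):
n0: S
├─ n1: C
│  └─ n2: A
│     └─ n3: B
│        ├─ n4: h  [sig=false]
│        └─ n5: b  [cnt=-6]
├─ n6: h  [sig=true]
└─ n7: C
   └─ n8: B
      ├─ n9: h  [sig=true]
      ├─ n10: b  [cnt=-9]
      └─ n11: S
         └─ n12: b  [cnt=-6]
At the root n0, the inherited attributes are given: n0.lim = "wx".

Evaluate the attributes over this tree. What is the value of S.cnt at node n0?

true

1. n0.lim = "wx"  [given at root]
2. n1.hot = 23  [23]
3. n1.off = 24  [len(S.lim) + 22]
4. n2.key = true  [C.off > 23]
5. n3.idx = "vn"  ["vn"]
6. n3.wid = -1  [-1]
7. n4.sig = false  [terminal]
8. n5.cnt = -6  [terminal]
9. n3.val = "mvn"  ["m" ++ B.idx]
10. n3.cnt = 1  [b.cnt * 3 + 19]
11. n2.fin = 29  [B.cnt + 28]
12. n1.tag = "mv"  ["mv"]
13. n1.depth = false  [A.fin > 29]
14. n6.sig = true  [terminal]
15. n7.hot = 14  [14]
16. n7.off = 11  [11]
17. n8.idx = "rm"  ["rm"]
18. n8.wid = -4  [C.off * -2 + 18]
19. n9.sig = true  [terminal]
20. n10.cnt = -9  [terminal]
21. n11.lim = "rmr"  [B.idx ++ "r"]
22. n12.cnt = -6  [terminal]
23. n11.mk = true  [b.cnt > -7]
24. n11.cnt = true  [b.cnt > -7]
25. n8.val = "rm"  [if h.sig then B.idx else "z"]
26. n8.cnt = 26  [B.wid + 30]
27. n7.tag = "xrm"  ["x" ++ B.val]
28. n7.depth = true  [true]
29. n0.mk = false  [h.sig == false]
30. n0.cnt = true  [C₀.depth == false]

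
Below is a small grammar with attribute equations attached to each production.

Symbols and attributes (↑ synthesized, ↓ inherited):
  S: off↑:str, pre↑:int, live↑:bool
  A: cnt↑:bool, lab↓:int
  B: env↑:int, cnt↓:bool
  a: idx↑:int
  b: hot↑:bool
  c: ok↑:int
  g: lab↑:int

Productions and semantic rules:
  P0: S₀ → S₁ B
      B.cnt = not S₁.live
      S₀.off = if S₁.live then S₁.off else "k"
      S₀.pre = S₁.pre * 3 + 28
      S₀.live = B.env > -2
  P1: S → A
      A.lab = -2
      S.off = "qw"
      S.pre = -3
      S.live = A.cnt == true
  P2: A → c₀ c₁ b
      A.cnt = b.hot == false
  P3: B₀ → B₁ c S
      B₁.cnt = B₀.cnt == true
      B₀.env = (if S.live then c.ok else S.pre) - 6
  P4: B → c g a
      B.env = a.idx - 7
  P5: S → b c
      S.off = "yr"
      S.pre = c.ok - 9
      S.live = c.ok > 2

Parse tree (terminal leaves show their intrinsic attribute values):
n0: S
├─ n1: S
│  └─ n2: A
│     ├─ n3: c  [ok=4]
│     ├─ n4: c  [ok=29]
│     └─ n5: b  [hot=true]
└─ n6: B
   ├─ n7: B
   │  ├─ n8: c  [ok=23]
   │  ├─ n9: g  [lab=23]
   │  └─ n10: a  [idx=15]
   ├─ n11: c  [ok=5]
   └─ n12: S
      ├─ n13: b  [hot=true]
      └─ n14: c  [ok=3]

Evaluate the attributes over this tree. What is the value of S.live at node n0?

1. n2.lab = -2  [-2]
2. n3.ok = 4  [terminal]
3. n4.ok = 29  [terminal]
4. n5.hot = true  [terminal]
5. n2.cnt = false  [b.hot == false]
6. n1.off = "qw"  ["qw"]
7. n1.pre = -3  [-3]
8. n1.live = false  [A.cnt == true]
9. n6.cnt = true  [not S₁.live]
10. n7.cnt = true  [B₀.cnt == true]
11. n8.ok = 23  [terminal]
12. n9.lab = 23  [terminal]
13. n10.idx = 15  [terminal]
14. n7.env = 8  [a.idx - 7]
15. n11.ok = 5  [terminal]
16. n13.hot = true  [terminal]
17. n14.ok = 3  [terminal]
18. n12.off = "yr"  ["yr"]
19. n12.pre = -6  [c.ok - 9]
20. n12.live = true  [c.ok > 2]
21. n6.env = -1  [(if S.live then c.ok else S.pre) - 6]
22. n0.off = "k"  [if S₁.live then S₁.off else "k"]
23. n0.pre = 19  [S₁.pre * 3 + 28]
24. n0.live = true  [B.env > -2]

true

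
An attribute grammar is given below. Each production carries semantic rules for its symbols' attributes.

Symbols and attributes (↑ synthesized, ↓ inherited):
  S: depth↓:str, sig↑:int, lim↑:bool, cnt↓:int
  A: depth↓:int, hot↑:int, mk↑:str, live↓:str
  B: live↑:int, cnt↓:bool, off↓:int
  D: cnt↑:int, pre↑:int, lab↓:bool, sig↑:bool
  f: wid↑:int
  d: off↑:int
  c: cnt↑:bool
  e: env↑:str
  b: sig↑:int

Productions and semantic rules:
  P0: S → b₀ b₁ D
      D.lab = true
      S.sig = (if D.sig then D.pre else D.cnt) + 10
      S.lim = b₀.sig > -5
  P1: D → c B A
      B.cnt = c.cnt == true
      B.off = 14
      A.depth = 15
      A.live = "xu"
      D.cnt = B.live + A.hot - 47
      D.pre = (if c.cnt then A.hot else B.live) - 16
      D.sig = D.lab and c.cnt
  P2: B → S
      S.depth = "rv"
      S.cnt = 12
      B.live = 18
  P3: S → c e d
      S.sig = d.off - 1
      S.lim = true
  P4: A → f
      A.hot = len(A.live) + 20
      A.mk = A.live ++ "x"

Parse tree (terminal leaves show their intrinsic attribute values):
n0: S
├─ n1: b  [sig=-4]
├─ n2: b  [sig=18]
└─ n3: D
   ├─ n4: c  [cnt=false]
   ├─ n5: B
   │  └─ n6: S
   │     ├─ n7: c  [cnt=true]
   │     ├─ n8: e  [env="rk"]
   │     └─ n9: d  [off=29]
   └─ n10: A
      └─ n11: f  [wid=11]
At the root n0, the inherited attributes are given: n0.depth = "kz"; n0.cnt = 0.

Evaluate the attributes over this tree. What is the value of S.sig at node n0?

3

1. n0.depth = "kz"  [given at root]
2. n0.cnt = 0  [given at root]
3. n1.sig = -4  [terminal]
4. n2.sig = 18  [terminal]
5. n3.lab = true  [true]
6. n4.cnt = false  [terminal]
7. n5.cnt = false  [c.cnt == true]
8. n5.off = 14  [14]
9. n6.depth = "rv"  ["rv"]
10. n6.cnt = 12  [12]
11. n7.cnt = true  [terminal]
12. n8.env = "rk"  [terminal]
13. n9.off = 29  [terminal]
14. n6.sig = 28  [d.off - 1]
15. n6.lim = true  [true]
16. n5.live = 18  [18]
17. n10.depth = 15  [15]
18. n10.live = "xu"  ["xu"]
19. n11.wid = 11  [terminal]
20. n10.hot = 22  [len(A.live) + 20]
21. n10.mk = "xux"  [A.live ++ "x"]
22. n3.cnt = -7  [B.live + A.hot - 47]
23. n3.pre = 2  [(if c.cnt then A.hot else B.live) - 16]
24. n3.sig = false  [D.lab and c.cnt]
25. n0.sig = 3  [(if D.sig then D.pre else D.cnt) + 10]
26. n0.lim = true  [b₀.sig > -5]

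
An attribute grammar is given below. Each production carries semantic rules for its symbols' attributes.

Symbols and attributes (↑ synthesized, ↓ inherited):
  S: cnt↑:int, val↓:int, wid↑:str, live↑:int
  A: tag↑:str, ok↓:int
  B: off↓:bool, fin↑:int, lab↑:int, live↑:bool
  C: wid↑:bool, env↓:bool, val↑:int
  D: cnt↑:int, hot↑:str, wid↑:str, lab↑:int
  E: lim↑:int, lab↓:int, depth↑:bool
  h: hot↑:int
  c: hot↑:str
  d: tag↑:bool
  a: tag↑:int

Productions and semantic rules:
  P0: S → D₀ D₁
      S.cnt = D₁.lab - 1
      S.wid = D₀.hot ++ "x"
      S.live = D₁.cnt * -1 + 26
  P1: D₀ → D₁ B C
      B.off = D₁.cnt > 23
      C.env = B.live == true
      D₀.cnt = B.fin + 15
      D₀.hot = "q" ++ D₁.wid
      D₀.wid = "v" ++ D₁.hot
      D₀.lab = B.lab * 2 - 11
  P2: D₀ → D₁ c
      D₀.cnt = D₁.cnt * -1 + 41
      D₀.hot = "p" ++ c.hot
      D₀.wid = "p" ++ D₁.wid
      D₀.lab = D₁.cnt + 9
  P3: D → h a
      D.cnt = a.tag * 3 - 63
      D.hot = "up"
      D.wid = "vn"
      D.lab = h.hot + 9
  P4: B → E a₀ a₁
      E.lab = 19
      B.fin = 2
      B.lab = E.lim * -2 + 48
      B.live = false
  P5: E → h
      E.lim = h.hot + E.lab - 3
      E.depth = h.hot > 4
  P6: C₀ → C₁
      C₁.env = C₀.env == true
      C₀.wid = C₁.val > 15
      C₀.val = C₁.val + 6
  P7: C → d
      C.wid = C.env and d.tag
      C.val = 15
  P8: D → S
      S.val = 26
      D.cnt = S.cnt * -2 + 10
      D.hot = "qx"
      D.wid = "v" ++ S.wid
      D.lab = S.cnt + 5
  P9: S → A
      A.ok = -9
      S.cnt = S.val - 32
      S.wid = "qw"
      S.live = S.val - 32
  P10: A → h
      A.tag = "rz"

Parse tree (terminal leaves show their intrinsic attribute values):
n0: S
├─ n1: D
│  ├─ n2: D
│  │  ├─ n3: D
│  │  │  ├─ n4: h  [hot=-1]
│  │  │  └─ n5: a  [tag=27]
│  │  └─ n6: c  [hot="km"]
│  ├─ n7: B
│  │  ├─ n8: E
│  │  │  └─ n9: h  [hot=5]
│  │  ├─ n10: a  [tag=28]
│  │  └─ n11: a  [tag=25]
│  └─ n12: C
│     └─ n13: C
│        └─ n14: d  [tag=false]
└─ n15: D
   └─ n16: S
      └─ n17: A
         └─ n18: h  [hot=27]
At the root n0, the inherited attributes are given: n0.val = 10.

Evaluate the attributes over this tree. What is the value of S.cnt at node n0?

-2

1. n0.val = 10  [given at root]
2. n4.hot = -1  [terminal]
3. n5.tag = 27  [terminal]
4. n3.cnt = 18  [a.tag * 3 - 63]
5. n3.hot = "up"  ["up"]
6. n3.wid = "vn"  ["vn"]
7. n3.lab = 8  [h.hot + 9]
8. n6.hot = "km"  [terminal]
9. n2.cnt = 23  [D₁.cnt * -1 + 41]
10. n2.hot = "pkm"  ["p" ++ c.hot]
11. n2.wid = "pvn"  ["p" ++ D₁.wid]
12. n2.lab = 27  [D₁.cnt + 9]
13. n7.off = false  [D₁.cnt > 23]
14. n8.lab = 19  [19]
15. n9.hot = 5  [terminal]
16. n8.lim = 21  [h.hot + E.lab - 3]
17. n8.depth = true  [h.hot > 4]
18. n10.tag = 28  [terminal]
19. n11.tag = 25  [terminal]
20. n7.fin = 2  [2]
21. n7.lab = 6  [E.lim * -2 + 48]
22. n7.live = false  [false]
23. n12.env = false  [B.live == true]
24. n13.env = false  [C₀.env == true]
25. n14.tag = false  [terminal]
26. n13.wid = false  [C.env and d.tag]
27. n13.val = 15  [15]
28. n12.wid = false  [C₁.val > 15]
29. n12.val = 21  [C₁.val + 6]
30. n1.cnt = 17  [B.fin + 15]
31. n1.hot = "qpvn"  ["q" ++ D₁.wid]
32. n1.wid = "vpkm"  ["v" ++ D₁.hot]
33. n1.lab = 1  [B.lab * 2 - 11]
34. n16.val = 26  [26]
35. n17.ok = -9  [-9]
36. n18.hot = 27  [terminal]
37. n17.tag = "rz"  ["rz"]
38. n16.cnt = -6  [S.val - 32]
39. n16.wid = "qw"  ["qw"]
40. n16.live = -6  [S.val - 32]
41. n15.cnt = 22  [S.cnt * -2 + 10]
42. n15.hot = "qx"  ["qx"]
43. n15.wid = "vqw"  ["v" ++ S.wid]
44. n15.lab = -1  [S.cnt + 5]
45. n0.cnt = -2  [D₁.lab - 1]
46. n0.wid = "qpvnx"  [D₀.hot ++ "x"]
47. n0.live = 4  [D₁.cnt * -1 + 26]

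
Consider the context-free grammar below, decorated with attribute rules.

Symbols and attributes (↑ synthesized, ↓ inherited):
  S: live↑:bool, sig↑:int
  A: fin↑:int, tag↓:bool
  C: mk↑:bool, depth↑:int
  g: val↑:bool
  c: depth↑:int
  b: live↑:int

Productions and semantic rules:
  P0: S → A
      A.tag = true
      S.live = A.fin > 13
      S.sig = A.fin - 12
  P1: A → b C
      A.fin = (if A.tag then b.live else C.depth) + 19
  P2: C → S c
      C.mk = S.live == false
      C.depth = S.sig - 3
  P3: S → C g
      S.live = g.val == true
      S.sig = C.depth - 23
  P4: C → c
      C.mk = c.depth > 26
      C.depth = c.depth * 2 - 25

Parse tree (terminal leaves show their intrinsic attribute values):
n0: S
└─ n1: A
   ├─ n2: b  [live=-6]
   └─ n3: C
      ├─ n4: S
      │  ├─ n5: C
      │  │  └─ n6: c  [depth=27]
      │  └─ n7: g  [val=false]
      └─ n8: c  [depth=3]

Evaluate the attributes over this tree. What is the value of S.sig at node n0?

1. n1.tag = true  [true]
2. n2.live = -6  [terminal]
3. n6.depth = 27  [terminal]
4. n5.mk = true  [c.depth > 26]
5. n5.depth = 29  [c.depth * 2 - 25]
6. n7.val = false  [terminal]
7. n4.live = false  [g.val == true]
8. n4.sig = 6  [C.depth - 23]
9. n8.depth = 3  [terminal]
10. n3.mk = true  [S.live == false]
11. n3.depth = 3  [S.sig - 3]
12. n1.fin = 13  [(if A.tag then b.live else C.depth) + 19]
13. n0.live = false  [A.fin > 13]
14. n0.sig = 1  [A.fin - 12]

1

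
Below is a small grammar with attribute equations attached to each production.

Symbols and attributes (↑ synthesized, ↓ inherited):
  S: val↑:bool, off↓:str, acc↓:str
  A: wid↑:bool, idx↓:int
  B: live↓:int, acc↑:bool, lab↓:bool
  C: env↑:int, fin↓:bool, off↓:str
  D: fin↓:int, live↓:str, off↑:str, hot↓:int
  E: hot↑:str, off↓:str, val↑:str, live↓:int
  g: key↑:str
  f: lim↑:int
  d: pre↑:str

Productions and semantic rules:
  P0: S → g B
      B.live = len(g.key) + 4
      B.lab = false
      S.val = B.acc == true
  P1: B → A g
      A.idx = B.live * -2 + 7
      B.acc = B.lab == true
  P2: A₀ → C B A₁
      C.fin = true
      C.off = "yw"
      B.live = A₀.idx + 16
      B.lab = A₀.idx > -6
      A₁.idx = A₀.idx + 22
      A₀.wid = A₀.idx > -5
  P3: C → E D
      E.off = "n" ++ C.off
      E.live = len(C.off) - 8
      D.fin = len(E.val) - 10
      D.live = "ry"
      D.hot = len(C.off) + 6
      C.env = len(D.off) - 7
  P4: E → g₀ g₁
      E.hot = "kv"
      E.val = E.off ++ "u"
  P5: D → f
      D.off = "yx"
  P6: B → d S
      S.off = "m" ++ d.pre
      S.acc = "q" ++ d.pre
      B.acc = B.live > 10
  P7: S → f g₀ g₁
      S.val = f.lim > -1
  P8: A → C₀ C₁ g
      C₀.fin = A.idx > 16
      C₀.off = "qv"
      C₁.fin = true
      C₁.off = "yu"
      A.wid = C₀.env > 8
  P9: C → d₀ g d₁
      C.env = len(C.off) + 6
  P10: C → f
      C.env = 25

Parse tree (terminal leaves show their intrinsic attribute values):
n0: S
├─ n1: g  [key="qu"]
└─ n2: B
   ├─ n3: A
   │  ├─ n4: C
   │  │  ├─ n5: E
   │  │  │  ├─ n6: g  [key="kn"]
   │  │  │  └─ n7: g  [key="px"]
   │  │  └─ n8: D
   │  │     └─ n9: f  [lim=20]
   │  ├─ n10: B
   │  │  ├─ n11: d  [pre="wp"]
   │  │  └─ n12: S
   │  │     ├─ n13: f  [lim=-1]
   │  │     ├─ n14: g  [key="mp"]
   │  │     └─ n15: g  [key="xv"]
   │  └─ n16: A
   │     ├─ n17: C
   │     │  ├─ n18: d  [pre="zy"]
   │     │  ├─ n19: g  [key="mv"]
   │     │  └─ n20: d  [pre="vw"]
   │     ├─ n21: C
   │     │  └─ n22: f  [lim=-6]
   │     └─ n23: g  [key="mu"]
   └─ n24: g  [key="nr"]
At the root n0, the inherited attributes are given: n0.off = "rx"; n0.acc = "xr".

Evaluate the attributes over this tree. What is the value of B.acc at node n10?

1. n0.off = "rx"  [given at root]
2. n0.acc = "xr"  [given at root]
3. n1.key = "qu"  [terminal]
4. n2.live = 6  [len(g.key) + 4]
5. n2.lab = false  [false]
6. n3.idx = -5  [B.live * -2 + 7]
7. n4.fin = true  [true]
8. n4.off = "yw"  ["yw"]
9. n5.off = "nyw"  ["n" ++ C.off]
10. n5.live = -6  [len(C.off) - 8]
11. n6.key = "kn"  [terminal]
12. n7.key = "px"  [terminal]
13. n5.hot = "kv"  ["kv"]
14. n5.val = "nywu"  [E.off ++ "u"]
15. n8.fin = -6  [len(E.val) - 10]
16. n8.live = "ry"  ["ry"]
17. n8.hot = 8  [len(C.off) + 6]
18. n9.lim = 20  [terminal]
19. n8.off = "yx"  ["yx"]
20. n4.env = -5  [len(D.off) - 7]
21. n10.live = 11  [A₀.idx + 16]
22. n10.lab = true  [A₀.idx > -6]
23. n11.pre = "wp"  [terminal]
24. n12.off = "mwp"  ["m" ++ d.pre]
25. n12.acc = "qwp"  ["q" ++ d.pre]
26. n13.lim = -1  [terminal]
27. n14.key = "mp"  [terminal]
28. n15.key = "xv"  [terminal]
29. n12.val = false  [f.lim > -1]
30. n10.acc = true  [B.live > 10]
31. n16.idx = 17  [A₀.idx + 22]
32. n17.fin = true  [A.idx > 16]
33. n17.off = "qv"  ["qv"]
34. n18.pre = "zy"  [terminal]
35. n19.key = "mv"  [terminal]
36. n20.pre = "vw"  [terminal]
37. n17.env = 8  [len(C.off) + 6]
38. n21.fin = true  [true]
39. n21.off = "yu"  ["yu"]
40. n22.lim = -6  [terminal]
41. n21.env = 25  [25]
42. n23.key = "mu"  [terminal]
43. n16.wid = false  [C₀.env > 8]
44. n3.wid = false  [A₀.idx > -5]
45. n24.key = "nr"  [terminal]
46. n2.acc = false  [B.lab == true]
47. n0.val = false  [B.acc == true]

true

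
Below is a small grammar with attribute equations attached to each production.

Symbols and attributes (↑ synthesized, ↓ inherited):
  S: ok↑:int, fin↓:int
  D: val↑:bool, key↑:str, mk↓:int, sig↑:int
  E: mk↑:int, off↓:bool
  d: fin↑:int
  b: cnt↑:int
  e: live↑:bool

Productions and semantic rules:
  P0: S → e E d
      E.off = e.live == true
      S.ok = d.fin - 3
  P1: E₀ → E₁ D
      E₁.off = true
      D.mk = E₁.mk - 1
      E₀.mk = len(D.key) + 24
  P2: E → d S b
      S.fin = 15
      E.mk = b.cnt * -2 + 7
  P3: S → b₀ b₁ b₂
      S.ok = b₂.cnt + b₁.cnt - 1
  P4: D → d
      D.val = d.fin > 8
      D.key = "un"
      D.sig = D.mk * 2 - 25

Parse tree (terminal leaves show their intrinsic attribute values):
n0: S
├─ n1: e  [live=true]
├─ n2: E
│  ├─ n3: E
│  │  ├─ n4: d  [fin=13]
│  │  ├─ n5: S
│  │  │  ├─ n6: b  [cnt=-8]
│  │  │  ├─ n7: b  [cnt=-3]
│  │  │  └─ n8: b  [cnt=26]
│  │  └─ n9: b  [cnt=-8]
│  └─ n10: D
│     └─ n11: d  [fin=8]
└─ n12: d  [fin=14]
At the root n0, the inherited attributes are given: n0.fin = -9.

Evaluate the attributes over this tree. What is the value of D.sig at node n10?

1. n0.fin = -9  [given at root]
2. n1.live = true  [terminal]
3. n2.off = true  [e.live == true]
4. n3.off = true  [true]
5. n4.fin = 13  [terminal]
6. n5.fin = 15  [15]
7. n6.cnt = -8  [terminal]
8. n7.cnt = -3  [terminal]
9. n8.cnt = 26  [terminal]
10. n5.ok = 22  [b₂.cnt + b₁.cnt - 1]
11. n9.cnt = -8  [terminal]
12. n3.mk = 23  [b.cnt * -2 + 7]
13. n10.mk = 22  [E₁.mk - 1]
14. n11.fin = 8  [terminal]
15. n10.val = false  [d.fin > 8]
16. n10.key = "un"  ["un"]
17. n10.sig = 19  [D.mk * 2 - 25]
18. n2.mk = 26  [len(D.key) + 24]
19. n12.fin = 14  [terminal]
20. n0.ok = 11  [d.fin - 3]

19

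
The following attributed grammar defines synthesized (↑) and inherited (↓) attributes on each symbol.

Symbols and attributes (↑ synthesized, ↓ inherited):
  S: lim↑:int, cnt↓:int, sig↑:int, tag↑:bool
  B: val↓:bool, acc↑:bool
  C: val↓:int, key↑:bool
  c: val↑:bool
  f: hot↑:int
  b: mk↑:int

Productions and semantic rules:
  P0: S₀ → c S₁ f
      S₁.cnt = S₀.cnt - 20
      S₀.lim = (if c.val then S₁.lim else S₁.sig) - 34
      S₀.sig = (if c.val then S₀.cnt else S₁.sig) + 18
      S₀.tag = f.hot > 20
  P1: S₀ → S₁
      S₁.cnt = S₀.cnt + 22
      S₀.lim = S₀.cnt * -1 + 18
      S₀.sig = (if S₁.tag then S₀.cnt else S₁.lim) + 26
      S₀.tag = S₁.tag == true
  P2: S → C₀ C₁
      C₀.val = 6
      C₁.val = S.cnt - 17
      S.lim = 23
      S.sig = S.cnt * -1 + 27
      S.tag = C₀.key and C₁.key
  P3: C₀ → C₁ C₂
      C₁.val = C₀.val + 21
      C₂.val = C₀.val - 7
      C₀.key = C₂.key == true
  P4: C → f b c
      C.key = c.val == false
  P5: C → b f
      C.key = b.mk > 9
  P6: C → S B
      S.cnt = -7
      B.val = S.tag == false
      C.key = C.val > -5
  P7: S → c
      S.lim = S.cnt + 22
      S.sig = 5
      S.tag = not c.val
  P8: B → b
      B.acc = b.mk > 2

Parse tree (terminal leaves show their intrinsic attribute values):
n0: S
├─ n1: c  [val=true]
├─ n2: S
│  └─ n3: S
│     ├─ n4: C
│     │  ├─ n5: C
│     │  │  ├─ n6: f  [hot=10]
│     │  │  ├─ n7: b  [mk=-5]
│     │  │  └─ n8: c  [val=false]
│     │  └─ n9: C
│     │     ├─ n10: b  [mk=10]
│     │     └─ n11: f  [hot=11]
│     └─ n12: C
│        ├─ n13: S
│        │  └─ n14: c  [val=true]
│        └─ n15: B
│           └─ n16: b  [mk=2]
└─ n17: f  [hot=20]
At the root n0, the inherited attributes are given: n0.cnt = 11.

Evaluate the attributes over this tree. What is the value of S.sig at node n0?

29

1. n0.cnt = 11  [given at root]
2. n1.val = true  [terminal]
3. n2.cnt = -9  [S₀.cnt - 20]
4. n3.cnt = 13  [S₀.cnt + 22]
5. n4.val = 6  [6]
6. n5.val = 27  [C₀.val + 21]
7. n6.hot = 10  [terminal]
8. n7.mk = -5  [terminal]
9. n8.val = false  [terminal]
10. n5.key = true  [c.val == false]
11. n9.val = -1  [C₀.val - 7]
12. n10.mk = 10  [terminal]
13. n11.hot = 11  [terminal]
14. n9.key = true  [b.mk > 9]
15. n4.key = true  [C₂.key == true]
16. n12.val = -4  [S.cnt - 17]
17. n13.cnt = -7  [-7]
18. n14.val = true  [terminal]
19. n13.lim = 15  [S.cnt + 22]
20. n13.sig = 5  [5]
21. n13.tag = false  [not c.val]
22. n15.val = true  [S.tag == false]
23. n16.mk = 2  [terminal]
24. n15.acc = false  [b.mk > 2]
25. n12.key = true  [C.val > -5]
26. n3.lim = 23  [23]
27. n3.sig = 14  [S.cnt * -1 + 27]
28. n3.tag = true  [C₀.key and C₁.key]
29. n2.lim = 27  [S₀.cnt * -1 + 18]
30. n2.sig = 17  [(if S₁.tag then S₀.cnt else S₁.lim) + 26]
31. n2.tag = true  [S₁.tag == true]
32. n17.hot = 20  [terminal]
33. n0.lim = -7  [(if c.val then S₁.lim else S₁.sig) - 34]
34. n0.sig = 29  [(if c.val then S₀.cnt else S₁.sig) + 18]
35. n0.tag = false  [f.hot > 20]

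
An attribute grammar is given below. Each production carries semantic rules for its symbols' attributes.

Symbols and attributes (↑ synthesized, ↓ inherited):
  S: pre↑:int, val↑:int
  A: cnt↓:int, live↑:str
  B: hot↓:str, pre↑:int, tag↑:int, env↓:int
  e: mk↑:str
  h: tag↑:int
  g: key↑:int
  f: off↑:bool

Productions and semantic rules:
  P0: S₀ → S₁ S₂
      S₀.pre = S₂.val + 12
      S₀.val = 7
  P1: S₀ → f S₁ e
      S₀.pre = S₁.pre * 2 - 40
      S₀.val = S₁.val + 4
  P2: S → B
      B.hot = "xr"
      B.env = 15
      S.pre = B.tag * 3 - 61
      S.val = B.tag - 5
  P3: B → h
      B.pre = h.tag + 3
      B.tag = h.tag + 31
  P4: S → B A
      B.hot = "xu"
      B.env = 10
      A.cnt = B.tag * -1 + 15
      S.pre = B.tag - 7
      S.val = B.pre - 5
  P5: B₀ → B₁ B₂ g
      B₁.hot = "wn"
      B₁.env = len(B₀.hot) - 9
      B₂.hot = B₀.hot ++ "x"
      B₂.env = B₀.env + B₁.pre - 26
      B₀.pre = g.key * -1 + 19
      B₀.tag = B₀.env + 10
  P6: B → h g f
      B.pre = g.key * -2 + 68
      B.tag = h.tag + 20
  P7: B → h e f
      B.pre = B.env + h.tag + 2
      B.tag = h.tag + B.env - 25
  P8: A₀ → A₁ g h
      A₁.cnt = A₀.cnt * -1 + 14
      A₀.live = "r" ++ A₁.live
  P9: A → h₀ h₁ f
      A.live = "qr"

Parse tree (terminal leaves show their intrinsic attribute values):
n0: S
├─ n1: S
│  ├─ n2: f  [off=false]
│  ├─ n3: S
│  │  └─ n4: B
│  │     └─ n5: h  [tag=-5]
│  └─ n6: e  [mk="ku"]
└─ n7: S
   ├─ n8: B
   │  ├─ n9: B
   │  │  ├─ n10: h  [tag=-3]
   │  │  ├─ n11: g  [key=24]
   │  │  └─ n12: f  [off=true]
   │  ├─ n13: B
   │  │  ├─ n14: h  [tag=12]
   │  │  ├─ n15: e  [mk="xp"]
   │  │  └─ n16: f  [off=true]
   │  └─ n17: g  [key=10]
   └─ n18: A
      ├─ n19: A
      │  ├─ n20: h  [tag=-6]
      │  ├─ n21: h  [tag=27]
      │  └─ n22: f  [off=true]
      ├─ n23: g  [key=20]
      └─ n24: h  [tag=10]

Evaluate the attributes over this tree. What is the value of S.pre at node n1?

1. n2.off = false  [terminal]
2. n4.hot = "xr"  ["xr"]
3. n4.env = 15  [15]
4. n5.tag = -5  [terminal]
5. n4.pre = -2  [h.tag + 3]
6. n4.tag = 26  [h.tag + 31]
7. n3.pre = 17  [B.tag * 3 - 61]
8. n3.val = 21  [B.tag - 5]
9. n6.mk = "ku"  [terminal]
10. n1.pre = -6  [S₁.pre * 2 - 40]
11. n1.val = 25  [S₁.val + 4]
12. n8.hot = "xu"  ["xu"]
13. n8.env = 10  [10]
14. n9.hot = "wn"  ["wn"]
15. n9.env = -7  [len(B₀.hot) - 9]
16. n10.tag = -3  [terminal]
17. n11.key = 24  [terminal]
18. n12.off = true  [terminal]
19. n9.pre = 20  [g.key * -2 + 68]
20. n9.tag = 17  [h.tag + 20]
21. n13.hot = "xux"  [B₀.hot ++ "x"]
22. n13.env = 4  [B₀.env + B₁.pre - 26]
23. n14.tag = 12  [terminal]
24. n15.mk = "xp"  [terminal]
25. n16.off = true  [terminal]
26. n13.pre = 18  [B.env + h.tag + 2]
27. n13.tag = -9  [h.tag + B.env - 25]
28. n17.key = 10  [terminal]
29. n8.pre = 9  [g.key * -1 + 19]
30. n8.tag = 20  [B₀.env + 10]
31. n18.cnt = -5  [B.tag * -1 + 15]
32. n19.cnt = 19  [A₀.cnt * -1 + 14]
33. n20.tag = -6  [terminal]
34. n21.tag = 27  [terminal]
35. n22.off = true  [terminal]
36. n19.live = "qr"  ["qr"]
37. n23.key = 20  [terminal]
38. n24.tag = 10  [terminal]
39. n18.live = "rqr"  ["r" ++ A₁.live]
40. n7.pre = 13  [B.tag - 7]
41. n7.val = 4  [B.pre - 5]
42. n0.pre = 16  [S₂.val + 12]
43. n0.val = 7  [7]

-6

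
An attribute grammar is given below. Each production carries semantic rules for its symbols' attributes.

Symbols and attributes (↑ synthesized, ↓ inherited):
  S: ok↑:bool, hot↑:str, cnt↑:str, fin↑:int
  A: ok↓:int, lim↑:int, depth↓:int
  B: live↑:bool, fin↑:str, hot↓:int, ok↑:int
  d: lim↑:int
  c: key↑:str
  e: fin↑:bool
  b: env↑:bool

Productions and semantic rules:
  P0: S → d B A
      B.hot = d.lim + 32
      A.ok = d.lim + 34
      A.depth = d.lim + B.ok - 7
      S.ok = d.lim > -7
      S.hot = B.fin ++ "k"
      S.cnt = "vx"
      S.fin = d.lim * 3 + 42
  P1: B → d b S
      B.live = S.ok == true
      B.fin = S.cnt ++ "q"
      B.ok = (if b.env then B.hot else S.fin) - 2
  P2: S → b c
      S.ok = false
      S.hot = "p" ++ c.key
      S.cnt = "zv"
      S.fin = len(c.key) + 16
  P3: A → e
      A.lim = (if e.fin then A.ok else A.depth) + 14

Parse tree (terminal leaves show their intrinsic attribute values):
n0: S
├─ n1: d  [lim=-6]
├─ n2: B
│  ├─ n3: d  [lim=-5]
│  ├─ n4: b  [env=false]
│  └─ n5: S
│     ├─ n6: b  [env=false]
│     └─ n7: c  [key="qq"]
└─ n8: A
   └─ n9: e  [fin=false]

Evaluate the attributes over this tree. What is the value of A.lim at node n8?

1. n1.lim = -6  [terminal]
2. n2.hot = 26  [d.lim + 32]
3. n3.lim = -5  [terminal]
4. n4.env = false  [terminal]
5. n6.env = false  [terminal]
6. n7.key = "qq"  [terminal]
7. n5.ok = false  [false]
8. n5.hot = "pqq"  ["p" ++ c.key]
9. n5.cnt = "zv"  ["zv"]
10. n5.fin = 18  [len(c.key) + 16]
11. n2.live = false  [S.ok == true]
12. n2.fin = "zvq"  [S.cnt ++ "q"]
13. n2.ok = 16  [(if b.env then B.hot else S.fin) - 2]
14. n8.ok = 28  [d.lim + 34]
15. n8.depth = 3  [d.lim + B.ok - 7]
16. n9.fin = false  [terminal]
17. n8.lim = 17  [(if e.fin then A.ok else A.depth) + 14]
18. n0.ok = true  [d.lim > -7]
19. n0.hot = "zvqk"  [B.fin ++ "k"]
20. n0.cnt = "vx"  ["vx"]
21. n0.fin = 24  [d.lim * 3 + 42]

17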